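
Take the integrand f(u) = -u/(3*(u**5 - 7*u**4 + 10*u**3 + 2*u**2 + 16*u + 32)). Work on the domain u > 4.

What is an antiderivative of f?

An antiderivative is F(u) = 71*log(u - 4)/12150 + log(u + 1)/225 - 5*log(u**2 + 2)/972 - sqrt(2)*atan(sqrt(2)*u/2)/486 + 2/(135*u - 540).

The denominator factors as 3*(u - 4)**2*(u + 1)*(u**2 + 2); partial fractions split f into directly integrable pieces: -(5*u + 2)/(486*(u**2 + 2)) + 1/(225*(u + 1)) + 71/(12150*(u - 4)) - 2/(135*(u - 4)**2).
Check: d/du[71*log(u - 4)/12150 + log(u + 1)/225 - 5*log(u**2 + 2)/972 - sqrt(2)*atan(sqrt(2)*u/2)/486 + 2/(135*u - 540)] = -u/(3*u**5 - 21*u**4 + 30*u**3 + 6*u**2 + 48*u + 96), which equals f(u).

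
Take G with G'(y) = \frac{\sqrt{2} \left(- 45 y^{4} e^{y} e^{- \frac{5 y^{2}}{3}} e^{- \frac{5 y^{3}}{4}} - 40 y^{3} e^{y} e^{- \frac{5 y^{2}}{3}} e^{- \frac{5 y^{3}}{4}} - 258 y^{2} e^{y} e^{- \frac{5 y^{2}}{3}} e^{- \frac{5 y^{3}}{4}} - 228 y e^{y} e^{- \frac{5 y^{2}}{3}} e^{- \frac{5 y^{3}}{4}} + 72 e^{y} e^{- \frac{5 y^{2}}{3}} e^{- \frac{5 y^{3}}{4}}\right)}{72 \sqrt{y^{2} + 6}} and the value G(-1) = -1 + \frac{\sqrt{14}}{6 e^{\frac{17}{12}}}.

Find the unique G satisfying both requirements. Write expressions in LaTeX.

Recognize the product-rule pattern: G'(y) = u'v + uv' with u = \frac{\sqrt{\frac{y^{2}}{2} + 3}}{3}, v = e^{- \frac{5 y^{3}}{4} - \frac{5 y^{2}}{3} + y}, so integration by parts undoes it.
A general antiderivative is \frac{\sqrt{\frac{y^{2}}{2} + 3} e^{- \frac{5 y^{3}}{4} - \frac{5 y^{2}}{3} + y}}{3} + C.
The condition gives C = -1 + \frac{\sqrt{14}}{6 e^{\frac{17}{12}}} - (\frac{\sqrt{14}}{6 e^{\frac{17}{12}}}) = -1.
So G(y) = \frac{\sqrt{2} \left(\sqrt{y^{2} + 6} e^{y} e^{- \frac{5 y^{2}}{3}} e^{- \frac{5 y^{3}}{4}} - 3 \sqrt{2}\right)}{6}.
Check: d/dy[\frac{\sqrt{2} \left(\sqrt{y^{2} + 6} e^{y} e^{- \frac{5 y^{2}}{3}} e^{- \frac{5 y^{3}}{4}} - 3 \sqrt{2}\right)}{6}] = \frac{\left(- 45 \sqrt{2} y^{4} e^{y} - 40 \sqrt{2} y^{3} e^{y} - 258 \sqrt{2} y^{2} e^{y} - 228 \sqrt{2} y e^{y} + 72 \sqrt{2} e^{y}\right) e^{- \frac{5 y^{2}}{3}} e^{- \frac{5 y^{3}}{4}}}{72 \sqrt{y^{2} + 6}}, which equals G'(y).

G(y) = \frac{\sqrt{2} \left(\sqrt{y^{2} + 6} e^{y} e^{- \frac{5 y^{2}}{3}} e^{- \frac{5 y^{3}}{4}} - 3 \sqrt{2}\right)}{6}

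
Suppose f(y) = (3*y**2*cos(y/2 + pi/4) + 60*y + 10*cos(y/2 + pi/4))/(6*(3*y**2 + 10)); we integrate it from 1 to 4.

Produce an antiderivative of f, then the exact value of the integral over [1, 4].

A first test for any F(y): its y-derivative must equal f(y) identically.
F(y) = 5*log(3*y**2 + 10)/3 + sin(y/2 + pi/4)/3 is an antiderivative of f.
Check: d/dy[5*log(3*y**2 + 10)/3 + sin(y/2 + pi/4)/3] = (3*y**2*cos(y/2 + pi/4) + 60*y + 10*cos(y/2 + pi/4))/(18*y**2 + 60), which equals f(y).
F(4) = sin(pi/4 + 2)/3 + 5*log(58)/3; F(1) = sin(1/2 + pi/4)/3 + 5*log(13)/3.
Integral = F(4) - F(1) = -5*log(13/6)/3 - sin(1/2 + pi/4)/3 + sin(pi/4 + 2)/3 + 5*log(29/3)/3.

Antiderivative: F(y) = 5*log(3*y**2 + 10)/3 + sin(y/2 + pi/4)/3; value = -5*log(13/6)/3 - sin(1/2 + pi/4)/3 + sin(pi/4 + 2)/3 + 5*log(29/3)/3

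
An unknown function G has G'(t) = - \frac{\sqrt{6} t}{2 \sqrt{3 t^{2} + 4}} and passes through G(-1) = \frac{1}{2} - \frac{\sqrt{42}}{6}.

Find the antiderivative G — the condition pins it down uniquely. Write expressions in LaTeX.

G(t) = \frac{- \sqrt{6} \sqrt{3 t^{2} + 4} + 3}{6}

The substitution u = \frac{t^{2}}{2} + \frac{2}{3} works: G'(t) is exactly (dG/du)*(du/dt) for that inner function.
A general antiderivative is - \sqrt{\frac{t^{2}}{2} + \frac{2}{3}} + C.
The condition gives C = \frac{1}{2} - \frac{\sqrt{42}}{6} - (- \frac{\sqrt{42}}{6}) = \frac{1}{2}.
So G(t) = \frac{- \sqrt{6} \sqrt{3 t^{2} + 4} + 3}{6}.
Check: d/dt[\frac{- \sqrt{6} \sqrt{3 t^{2} + 4} + 3}{6}] = - \frac{\sqrt{6} t}{2 \sqrt{3 t^{2} + 4}} = G'(t).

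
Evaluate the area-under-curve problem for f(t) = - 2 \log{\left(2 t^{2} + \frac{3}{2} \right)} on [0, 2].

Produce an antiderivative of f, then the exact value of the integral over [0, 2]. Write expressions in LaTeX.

Antiderivative: F(t) = - 2 \left(t \log{\left(2 t^{2} + \frac{3}{2} \right)} - 2 t + \sqrt{3} \operatorname{atan}{\left(\frac{2 \sqrt{3} t}{3} \right)}\right); value = - 4 \log{\left(\frac{19}{2} \right)} - 2 \sqrt{3} \operatorname{atan}{\left(\frac{4 \sqrt{3}}{3} \right)} + 8

An antiderivative F(t) passes only if d/dt[F] lands on f(t) exactly.
F(t) = - 2 \left(t \log{\left(2 t^{2} + \frac{3}{2} \right)} - 2 t + \sqrt{3} \operatorname{atan}{\left(\frac{2 \sqrt{3} t}{3} \right)}\right) is an antiderivative of f.
Check: d/dt[- 2 \left(t \log{\left(2 t^{2} + \frac{3}{2} \right)} - 2 t + \sqrt{3} \operatorname{atan}{\left(\frac{2 \sqrt{3} t}{3} \right)}\right)] = - 2 \log{\left(2 t^{2} + \frac{3}{2} \right)} = f(t).
F(2) = - 4 \log{\left(\frac{19}{2} \right)} - 2 \sqrt{3} \operatorname{atan}{\left(\frac{4 \sqrt{3}}{3} \right)} + 8; F(0) = 0.
Integral = F(2) - F(0) = - 4 \log{\left(\frac{19}{2} \right)} - 2 \sqrt{3} \operatorname{atan}{\left(\frac{4 \sqrt{3}}{3} \right)} + 8.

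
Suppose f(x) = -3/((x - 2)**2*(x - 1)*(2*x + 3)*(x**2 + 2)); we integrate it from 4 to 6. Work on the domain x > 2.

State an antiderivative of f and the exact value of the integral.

Antiderivative: F(x) = 41*log(x - 2)/294 - log(x - 1)/5 + 48*log(x + 3/2)/4165 + 5*log(x**2 + 2)/204 + sqrt(2)*atan(sqrt(2)*x/2)/204 + 3/(42*x - 84); value = -log(5)/5 - 41*log(2)/294 - 5*log(18)/204 - 48*log(11/2)/4165 - 1/56 - sqrt(2)*atan(2*sqrt(2))/204 + sqrt(2)*atan(3*sqrt(2))/204 + 48*log(15/2)/4165 + 5*log(38)/204 + 41*log(4)/294 + log(3)/5

The denominator factors as (x - 2)**2*(x - 1)*(2*x + 3)*(x**2 + 2); partial fractions split f into directly integrable pieces: (5*x + 1)/(102*(x**2 + 2)) + 96/(4165*(2*x + 3)) - 1/(5*(x - 1)) + 41/(294*(x - 2)) - 1/(14*(x - 2)**2).
F(x) = 41*log(x - 2)/294 - log(x - 1)/5 + 48*log(x + 3/2)/4165 + 5*log(x**2 + 2)/204 + sqrt(2)*atan(sqrt(2)*x/2)/204 + 3/(42*x - 84) is an antiderivative of f.
Check: d/dx[41*log(x - 2)/294 - log(x - 1)/5 + 48*log(x + 3/2)/4165 + 5*log(x**2 + 2)/204 + sqrt(2)*atan(sqrt(2)*x/2)/204 + 3/(42*x - 84)] = -3/(2*x**6 - 7*x**5 + 5*x**4 + 2*x**3 - 10*x**2 + 32*x - 24), which equals f(x).
F(6) = -log(5)/5 + sqrt(2)*atan(3*sqrt(2))/204 + 1/56 + 48*log(15/2)/4165 + 5*log(38)/204 + 41*log(4)/294; F(4) = -log(3)/5 + sqrt(2)*atan(2*sqrt(2))/204 + 48*log(11/2)/4165 + 1/28 + 5*log(18)/204 + 41*log(2)/294.
Integral = F(6) - F(4) = -log(5)/5 - 41*log(2)/294 - 5*log(18)/204 - 48*log(11/2)/4165 - 1/56 - sqrt(2)*atan(2*sqrt(2))/204 + sqrt(2)*atan(3*sqrt(2))/204 + 48*log(15/2)/4165 + 5*log(38)/204 + 41*log(4)/294 + log(3)/5.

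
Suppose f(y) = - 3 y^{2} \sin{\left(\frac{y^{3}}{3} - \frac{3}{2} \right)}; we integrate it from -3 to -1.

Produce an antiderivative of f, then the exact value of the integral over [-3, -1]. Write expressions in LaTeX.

Antiderivative: F(y) = 3 \cos{\left(\frac{y^{3}}{3} - \frac{3}{2} \right)}; value = 3 \cos{\left(\frac{11}{6} \right)} - 3 \cos{\left(\frac{21}{2} \right)}

f matches the chain-rule pattern g'(h)*h' with inner function h(y) = \frac{y^{3}}{3} - \frac{3}{2}; substituting u = h(y) collapses the integral.
F(y) = 3 \cos{\left(\frac{y^{3}}{3} - \frac{3}{2} \right)} is an antiderivative of f.
Check: d/dy[3 \cos{\left(\frac{y^{3}}{3} - \frac{3}{2} \right)}] = - 3 y^{2} \sin{\left(\frac{y^{3}}{3} - \frac{3}{2} \right)} = f(y).
F(-1) = 3 \cos{\left(\frac{11}{6} \right)}; F(-3) = 3 \cos{\left(\frac{21}{2} \right)}.
Integral = F(-1) - F(-3) = 3 \cos{\left(\frac{11}{6} \right)} - 3 \cos{\left(\frac{21}{2} \right)}.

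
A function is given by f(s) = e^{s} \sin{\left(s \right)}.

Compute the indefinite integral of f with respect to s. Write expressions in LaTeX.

Whatever form F(s) takes, F'(s) = f(s) is non-negotiable.
Check: d/ds[\frac{\left(\sin{\left(s \right)} - \cos{\left(s \right)}\right) e^{s}}{2}] = e^{s} \sin{\left(s \right)} = f(s).

F(s) = \frac{\left(\sin{\left(s \right)} - \cos{\left(s \right)}\right) e^{s}}{2} + C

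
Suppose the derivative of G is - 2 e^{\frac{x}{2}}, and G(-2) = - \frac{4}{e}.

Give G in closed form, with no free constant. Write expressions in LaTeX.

For G(x) to be correct, d/dx[G] must agree with the stated G'(x) identically.
A general antiderivative is - 4 e^{\frac{x}{2}} + C.
The condition gives C = - \frac{4}{e} - (- \frac{4}{e}) = 0.
So G(x) = - 4 e^{\frac{x}{2}}.
Check: d/dx[- 4 e^{\frac{x}{2}}] = - 2 e^{\frac{x}{2}} = G'(x).

G(x) = - 4 e^{\frac{x}{2}}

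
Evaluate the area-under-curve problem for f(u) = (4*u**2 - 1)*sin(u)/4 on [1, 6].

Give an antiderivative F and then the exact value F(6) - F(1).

Since d/du undoes antidifferentiation here, F'(u) = f(u) is required of F(u).
F(u) = (-4*u**2*cos(u) + 8*u*sin(u) + 9*cos(u))/4 is an antiderivative of f.
Check: d/du[(-4*u**2*cos(u) + 8*u*sin(u) + 9*cos(u))/4] = u**2*sin(u) - sin(u)/4, which equals f(u).
F(6) = -135*cos(6)/4 + 12*sin(6); F(1) = 5*cos(1)/4 + 2*sin(1).
Integral = F(6) - F(1) = -135*cos(6)/4 + 12*sin(6) - 2*sin(1) - 5*cos(1)/4.

Antiderivative: F(u) = (-4*u**2*cos(u) + 8*u*sin(u) + 9*cos(u))/4; value = -135*cos(6)/4 + 12*sin(6) - 2*sin(1) - 5*cos(1)/4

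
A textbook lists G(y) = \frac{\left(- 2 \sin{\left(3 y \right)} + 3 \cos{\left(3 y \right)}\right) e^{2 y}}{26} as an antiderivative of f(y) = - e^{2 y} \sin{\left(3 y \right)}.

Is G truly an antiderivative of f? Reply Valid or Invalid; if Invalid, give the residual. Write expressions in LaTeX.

Invalid: d/dy[G] - f = \frac{e^{2 y} \sin{\left(3 y \right)}}{2}, which is not 0.

d/dy[G] = - \frac{e^{2 y} \sin{\left(3 y \right)}}{2}
d/dy[G] - f(y) = \frac{e^{2 y} \sin{\left(3 y \right)}}{2} != 0.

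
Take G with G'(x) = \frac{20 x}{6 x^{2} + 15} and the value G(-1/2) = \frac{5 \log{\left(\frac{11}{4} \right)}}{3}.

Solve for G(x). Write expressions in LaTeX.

G(x) = \frac{5 \log{\left(x^{2} + \frac{5}{2} \right)}}{3}

G'(x) matches the chain-rule pattern g'(h)*h' with inner function h(x) = x^{2} + \frac{5}{2}; substituting u = h(x) collapses the integral.
A general antiderivative is \frac{5 \log{\left(x^{2} + \frac{5}{2} \right)}}{3} + C.
The condition gives C = \frac{5 \log{\left(\frac{11}{4} \right)}}{3} - (\frac{5 \log{\left(\frac{11}{4} \right)}}{3}) = 0.
So G(x) = \frac{5 \log{\left(x^{2} + \frac{5}{2} \right)}}{3}.
Check: d/dx[\frac{5 \log{\left(x^{2} + \frac{5}{2} \right)}}{3}] = \frac{20 x}{6 x^{2} + 15} = G'(x).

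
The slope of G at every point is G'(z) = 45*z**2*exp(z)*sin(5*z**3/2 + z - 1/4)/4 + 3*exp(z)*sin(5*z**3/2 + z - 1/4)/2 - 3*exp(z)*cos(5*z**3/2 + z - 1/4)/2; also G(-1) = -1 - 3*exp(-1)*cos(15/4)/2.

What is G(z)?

G'(z) has the shape u'v + uv' for u = -3*cos(5*z**3/2 + z - 1/4)/2 and v = exp(z) — it is the derivative of the product u*v.
A general antiderivative is -3*exp(z)*cos(5*z**3/2 + z - 1/4)/2 + C.
The condition gives C = -1 - 3*exp(-1)*cos(15/4)/2 - (-3*exp(-1)*cos(15/4)/2) = -1.
So G(z) = (-3*exp(z)*cos(5*z**3/2 + z - 1/4) - 2)/2.
Check: d/dz[(-3*exp(z)*cos(5*z**3/2 + z - 1/4) - 2)/2] = 45*z**2*exp(z)*sin(5*z**3/2 + z - 1/4)/4 + 3*exp(z)*sin(5*z**3/2 + z - 1/4)/2 - 3*exp(z)*cos(5*z**3/2 + z - 1/4)/2 = G'(z).

G(z) = (-3*exp(z)*cos(5*z**3/2 + z - 1/4) - 2)/2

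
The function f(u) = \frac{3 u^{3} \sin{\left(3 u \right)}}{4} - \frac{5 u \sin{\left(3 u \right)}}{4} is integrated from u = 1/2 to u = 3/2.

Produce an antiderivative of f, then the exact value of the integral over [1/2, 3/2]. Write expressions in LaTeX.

Antiderivative: F(u) = \frac{- 9 u^{3} \cos{\left(3 u \right)} + 9 u^{2} \sin{\left(3 u \right)} + 21 u \cos{\left(3 u \right)} - 7 \sin{\left(3 u \right)}}{36}; value = \frac{53 \sin{\left(\frac{9}{2} \right)}}{144} - \frac{25 \cos{\left(\frac{3}{2} \right)}}{96} + \frac{\cos{\left(\frac{9}{2} \right)}}{32} + \frac{19 \sin{\left(\frac{3}{2} \right)}}{144}

Integrate term by term and add the pieces.
F(u) = \frac{- 9 u^{3} \cos{\left(3 u \right)} + 9 u^{2} \sin{\left(3 u \right)} + 21 u \cos{\left(3 u \right)} - 7 \sin{\left(3 u \right)}}{36} is an antiderivative of f.
Check: d/du[\frac{- 9 u^{3} \cos{\left(3 u \right)} + 9 u^{2} \sin{\left(3 u \right)} + 21 u \cos{\left(3 u \right)} - 7 \sin{\left(3 u \right)}}{36}] = \frac{3 u^{3} \sin{\left(3 u \right)}}{4} - \frac{5 u \sin{\left(3 u \right)}}{4} = f(u).
F(3/2) = \frac{53 \sin{\left(\frac{9}{2} \right)}}{144} + \frac{\cos{\left(\frac{9}{2} \right)}}{32}; F(1/2) = - \frac{19 \sin{\left(\frac{3}{2} \right)}}{144} + \frac{25 \cos{\left(\frac{3}{2} \right)}}{96}.
Integral = F(3/2) - F(1/2) = \frac{53 \sin{\left(\frac{9}{2} \right)}}{144} - \frac{25 \cos{\left(\frac{3}{2} \right)}}{96} + \frac{\cos{\left(\frac{9}{2} \right)}}{32} + \frac{19 \sin{\left(\frac{3}{2} \right)}}{144}.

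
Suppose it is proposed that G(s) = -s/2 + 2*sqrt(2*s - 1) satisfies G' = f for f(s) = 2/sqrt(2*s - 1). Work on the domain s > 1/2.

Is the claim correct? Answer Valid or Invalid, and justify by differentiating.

d/ds[G] = (4 - sqrt(2*s - 1))/(2*sqrt(2*s - 1))
d/ds[G] - f(s) = -1/2 != 0.

Invalid: d/ds[G] - f = -1/2, which is not 0.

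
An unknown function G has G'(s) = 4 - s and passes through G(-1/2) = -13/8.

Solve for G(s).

G(s) = -s**2/2 + 4*s + 1/2

For G(s) to be correct, d/ds[G] must agree with the stated G'(s) identically.
A general antiderivative is -s**2/2 + 4*s + C.
The condition gives C = -13/8 - (-17/8) = 1/2.
So G(s) = -s**2/2 + 4*s + 1/2.
Check: d/ds[-s**2/2 + 4*s + 1/2] = 4 - s = G'(s).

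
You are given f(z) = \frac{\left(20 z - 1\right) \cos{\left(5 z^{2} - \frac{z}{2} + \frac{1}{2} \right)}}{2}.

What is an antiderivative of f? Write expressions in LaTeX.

f matches the chain-rule pattern g'(h)*h' with inner function h(z) = 5 z^{2} - \frac{z}{2} + \frac{1}{2}; substituting u = h(z) collapses the integral.
Check: d/dz[\sin{\left(5 z^{2} - \frac{z}{2} + \frac{1}{2} \right)}] = 10 z \cos{\left(5 z^{2} - \frac{z}{2} + \frac{1}{2} \right)} - \frac{\cos{\left(5 z^{2} - \frac{z}{2} + \frac{1}{2} \right)}}{2}, which equals f(z).

An antiderivative is F(z) = \sin{\left(5 z^{2} - \frac{z}{2} + \frac{1}{2} \right)}.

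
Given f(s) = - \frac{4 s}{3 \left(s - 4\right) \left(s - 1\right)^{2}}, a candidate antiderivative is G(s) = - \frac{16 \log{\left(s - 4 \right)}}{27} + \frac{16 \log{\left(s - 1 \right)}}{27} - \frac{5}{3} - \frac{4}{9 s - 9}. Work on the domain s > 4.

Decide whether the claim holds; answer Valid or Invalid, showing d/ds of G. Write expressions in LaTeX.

d/ds[G] = - \frac{4 s}{3 s^{3} - 18 s^{2} + 27 s - 12}
This equals f(s) exactly, so the claim holds.

Valid. The derivative of G reproduces f.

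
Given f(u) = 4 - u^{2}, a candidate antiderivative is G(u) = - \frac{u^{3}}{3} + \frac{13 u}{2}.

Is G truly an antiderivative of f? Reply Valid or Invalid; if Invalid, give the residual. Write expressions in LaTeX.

Invalid: d/du[G] - f = \frac{5}{2}, which is not 0.

d/du[G] = \frac{13}{2} - u^{2}
d/du[G] - f(u) = \frac{5}{2} != 0.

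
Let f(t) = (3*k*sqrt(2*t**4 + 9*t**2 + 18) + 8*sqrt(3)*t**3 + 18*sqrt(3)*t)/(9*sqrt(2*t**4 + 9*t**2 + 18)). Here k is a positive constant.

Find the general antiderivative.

Recover f(t) by differentiating a candidate F(t); any mismatch rules it out.
Check: d/dt[(3*k*t + 2*sqrt(3)*sqrt(2*t**4 + 9*t**2 + 18))/9] = (3*k*sqrt(2*t**4 + 9*t**2 + 18) + 8*sqrt(3)*t**3 + 18*sqrt(3)*t)/(9*sqrt(2*t**4 + 9*t**2 + 18)) = f(t).

F(t) = (3*k*t + 2*sqrt(3)*sqrt(2*t**4 + 9*t**2 + 18))/9 + C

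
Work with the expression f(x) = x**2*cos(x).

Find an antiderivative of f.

Any candidate F(x) must reproduce f(x) exactly when differentiated.
Check: d/dx[x**2*sin(x) + 2*x*cos(x) - 2*sin(x)] = x**2*cos(x) = f(x).

An antiderivative is F(x) = x**2*sin(x) + 2*x*cos(x) - 2*sin(x).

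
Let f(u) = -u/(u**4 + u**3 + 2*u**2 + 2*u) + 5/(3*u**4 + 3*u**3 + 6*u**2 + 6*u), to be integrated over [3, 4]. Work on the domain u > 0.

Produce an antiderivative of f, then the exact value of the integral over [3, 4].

Antiderivative: F(u) = (30*log(u) - 32*log(u + 1) + log(u**2 + 2) - 16*sqrt(2)*atan(sqrt(2)*u/2))/36; value = -8*log(5)/9 - 5*log(3)/6 - 4*sqrt(2)*atan(2*sqrt(2))/9 - log(11)/36 + log(18)/36 + 4*sqrt(2)*atan(3*sqrt(2)/2)/9 + 31*log(4)/18

The denominator factors as 3*u*(u + 1)*(u**2 + 2); partial fractions split f into directly integrable pieces: (u - 16)/(18*(u**2 + 2)) - 8/(9*(u + 1)) + 5/(6*u).
F(u) = (30*log(u) - 32*log(u + 1) + log(u**2 + 2) - 16*sqrt(2)*atan(sqrt(2)*u/2))/36 is an antiderivative of f.
Check: d/du[(30*log(u) - 32*log(u + 1) + log(u**2 + 2) - 16*sqrt(2)*atan(sqrt(2)*u/2))/36] = (5 - 3*u)/(3*u**4 + 3*u**3 + 6*u**2 + 6*u), which equals f(u).
F(4) = -8*log(5)/9 - 4*sqrt(2)*atan(2*sqrt(2))/9 + log(18)/36 + 5*log(4)/6; F(3) = -8*log(4)/9 - 4*sqrt(2)*atan(3*sqrt(2)/2)/9 + log(11)/36 + 5*log(3)/6.
Integral = F(4) - F(3) = -8*log(5)/9 - 5*log(3)/6 - 4*sqrt(2)*atan(2*sqrt(2))/9 - log(11)/36 + log(18)/36 + 4*sqrt(2)*atan(3*sqrt(2)/2)/9 + 31*log(4)/18.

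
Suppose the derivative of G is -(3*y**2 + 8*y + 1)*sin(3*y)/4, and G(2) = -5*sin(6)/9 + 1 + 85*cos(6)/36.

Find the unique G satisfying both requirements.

G(y) = y**2*cos(3*y)/4 - y*sin(3*y)/6 + 2*y*cos(3*y)/3 - 2*sin(3*y)/9 + cos(3*y)/36 + 1

A first test for any G(y): its y-derivative must equal the given G'(y).
A general antiderivative is y**2*cos(3*y)/4 - y*sin(3*y)/6 + 2*y*cos(3*y)/3 - 2*sin(3*y)/9 + cos(3*y)/36 + C.
The condition gives C = -5*sin(6)/9 + 1 + 85*cos(6)/36 - (-5*sin(6)/9 + 85*cos(6)/36) = 1.
So G(y) = y**2*cos(3*y)/4 - y*sin(3*y)/6 + 2*y*cos(3*y)/3 - 2*sin(3*y)/9 + cos(3*y)/36 + 1.
Check: d/dy[y**2*cos(3*y)/4 - y*sin(3*y)/6 + 2*y*cos(3*y)/3 - 2*sin(3*y)/9 + cos(3*y)/36 + 1] = -3*y**2*sin(3*y)/4 - 2*y*sin(3*y) - sin(3*y)/4, which equals G'(y).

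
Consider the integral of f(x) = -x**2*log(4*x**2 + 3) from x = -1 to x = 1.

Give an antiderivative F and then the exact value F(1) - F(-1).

Differentiate the proposed F(x) back; it has to land on f(x) exactly.
F(x) = -x**3*log(4*x**2 + 3)/3 + 2*x**3/9 - x/2 + sqrt(3)*atan(2*sqrt(3)*x/3)/4 is an antiderivative of f.
Check: d/dx[-x**3*log(4*x**2 + 3)/3 + 2*x**3/9 - x/2 + sqrt(3)*atan(2*sqrt(3)*x/3)/4] = -x**2*log(4*x**2 + 3) = f(x).
F(1) = -log(7)/3 - 5/18 + sqrt(3)*atan(2*sqrt(3)/3)/4; F(-1) = -sqrt(3)*atan(2*sqrt(3)/3)/4 + 5/18 + log(7)/3.
Integral = F(1) - F(-1) = -2*log(7)/3 - 5/9 + sqrt(3)*atan(2*sqrt(3)/3)/2.

Antiderivative: F(x) = -x**3*log(4*x**2 + 3)/3 + 2*x**3/9 - x/2 + sqrt(3)*atan(2*sqrt(3)*x/3)/4; value = -2*log(7)/3 - 5/9 + sqrt(3)*atan(2*sqrt(3)/3)/2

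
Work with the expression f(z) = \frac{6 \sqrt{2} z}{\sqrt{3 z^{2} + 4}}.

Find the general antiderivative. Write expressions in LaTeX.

F(z) = 2 \sqrt{2} \sqrt{3 z^{2} + 4} + C

f matches the chain-rule pattern g'(h)*h' with inner function h(z) = \frac{3 z^{2}}{2} + 2; substituting u = h(z) collapses the integral.
Check: d/dz[2 \sqrt{2} \sqrt{3 z^{2} + 4}] = \frac{6 \sqrt{2} z}{\sqrt{3 z^{2} + 4}} = f(z).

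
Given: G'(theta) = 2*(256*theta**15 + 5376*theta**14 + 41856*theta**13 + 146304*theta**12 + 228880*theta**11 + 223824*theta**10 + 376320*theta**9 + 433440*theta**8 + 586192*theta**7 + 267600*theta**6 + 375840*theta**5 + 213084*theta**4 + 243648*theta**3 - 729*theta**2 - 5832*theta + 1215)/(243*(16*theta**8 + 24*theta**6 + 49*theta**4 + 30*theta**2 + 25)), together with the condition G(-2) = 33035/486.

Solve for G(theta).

G(theta) = (8*theta**4*(theta + 6)**4*(4*theta**4 + 3*theta**2 + 5) + 972*theta**4 + 729*theta**2 + 972*theta + 5103)/(486*(4*theta**4 + 3*theta**2 + 5))

Check a candidate G(theta) by differentiating: d/dtheta[G] must match the given G'(theta).
A general antiderivative is (theta + 4)/(2*theta**4 + 3*theta**2/2 + 5/2) + 4*(theta**2/3 + 2*theta)**4/3 + C.
The condition gives C = 33035/486 - (16396/243) = 1/2.
So G(theta) = (8*theta**4*(theta + 6)**4*(4*theta**4 + 3*theta**2 + 5) + 972*theta**4 + 729*theta**2 + 972*theta + 5103)/(486*(4*theta**4 + 3*theta**2 + 5)).
Check: d/dtheta[(8*theta**4*(theta + 6)**4*(4*theta**4 + 3*theta**2 + 5) + 972*theta**4 + 729*theta**2 + 972*theta + 5103)/(486*(4*theta**4 + 3*theta**2 + 5))] = (512*theta**15 + 10752*theta**14 + 83712*theta**13 + 292608*theta**12 + 457760*theta**11 + 447648*theta**10 + 752640*theta**9 + 866880*theta**8 + 1172384*theta**7 + 535200*theta**6 + 751680*theta**5 + 426168*theta**4 + 487296*theta**3 - 1458*theta**2 - 11664*theta + 2430)/(3888*theta**8 + 5832*theta**6 + 11907*theta**4 + 7290*theta**2 + 6075), which equals G'(theta).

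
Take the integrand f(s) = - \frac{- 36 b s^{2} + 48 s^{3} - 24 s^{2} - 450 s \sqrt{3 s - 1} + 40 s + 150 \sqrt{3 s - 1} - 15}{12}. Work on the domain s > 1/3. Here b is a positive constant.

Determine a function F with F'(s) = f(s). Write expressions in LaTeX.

An antiderivative F(s) passes only if d/ds[F] lands on f(s) exactly.
Check: d/ds[b s^{3} - s^{4} + \frac{2 s^{3}}{3} - \frac{5 s^{2}}{3} + \frac{5 s}{4} + \frac{5 \left(3 s - 1\right)^{\frac{5}{2}}}{3}] = 3 b s^{2} - 4 s^{3} + 2 s^{2} + \frac{75 s \sqrt{3 s - 1}}{2} - \frac{10 s}{3} - \frac{25 \sqrt{3 s - 1}}{2} + \frac{5}{4}, which equals f(s).

An antiderivative is F(s) = b s^{3} - s^{4} + \frac{2 s^{3}}{3} - \frac{5 s^{2}}{3} + \frac{5 s}{4} + \frac{5 \left(3 s - 1\right)^{\frac{5}{2}}}{3}.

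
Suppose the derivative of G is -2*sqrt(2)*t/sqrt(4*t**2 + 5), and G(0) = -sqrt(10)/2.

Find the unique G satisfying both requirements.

G(t) = -sqrt(2)*sqrt(4*t**2 + 5)/2

G'(t) matches the chain-rule pattern g'(h)*h' with inner function h(t) = 2*t**2 + 5/2; substituting u = h(t) collapses the integral.
A general antiderivative is -sqrt(2*t**2 + 5/2) + C.
The condition gives C = -sqrt(10)/2 - (-sqrt(10)/2) = 0.
So G(t) = -sqrt(2)*sqrt(4*t**2 + 5)/2.
Check: d/dt[-sqrt(2)*sqrt(4*t**2 + 5)/2] = -2*sqrt(2)*t/sqrt(4*t**2 + 5) = G'(t).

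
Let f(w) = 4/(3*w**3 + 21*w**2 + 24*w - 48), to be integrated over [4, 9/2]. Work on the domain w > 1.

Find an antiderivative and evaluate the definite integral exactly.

Antiderivative: F(w) = 4*log(w - 1)/75 - 4*log(w + 4)/75 + 4/(15*w + 60); value = -4*log(17/2)/75 - 4*log(3)/75 - 1/510 + 4*log(7/2)/75 + 4*log(8)/75

The denominator factors as 3*(w - 1)*(w + 4)**2; partial fractions split f into directly integrable pieces: -4/(75*(w + 4)) - 4/(15*(w + 4)**2) + 4/(75*(w - 1)).
F(w) = 4*log(w - 1)/75 - 4*log(w + 4)/75 + 4/(15*w + 60) is an antiderivative of f.
Check: d/dw[4*log(w - 1)/75 - 4*log(w + 4)/75 + 4/(15*w + 60)] = 4/(3*w**3 + 21*w**2 + 24*w - 48) = f(w).
F(9/2) = -4*log(17/2)/75 + 8/255 + 4*log(7/2)/75; F(4) = -4*log(8)/75 + 1/30 + 4*log(3)/75.
Integral = F(9/2) - F(4) = -4*log(17/2)/75 - 4*log(3)/75 - 1/510 + 4*log(7/2)/75 + 4*log(8)/75.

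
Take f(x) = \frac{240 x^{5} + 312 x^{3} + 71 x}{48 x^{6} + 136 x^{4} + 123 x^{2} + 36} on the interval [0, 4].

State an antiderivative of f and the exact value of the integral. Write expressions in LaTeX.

An antiderivative F(x) passes only if d/dx[F] lands on f(x) exactly.
F(x) = \frac{5 \log{\left(\frac{x^{2}}{2} + \frac{2}{3} \right)}}{2} + \frac{2}{4 x^{2} + 3} is an antiderivative of f.
Check: d/dx[\frac{5 \log{\left(\frac{x^{2}}{2} + \frac{2}{3} \right)}}{2} + \frac{2}{4 x^{2} + 3}] = \frac{240 x^{5} + 312 x^{3} + 71 x}{48 x^{6} + 136 x^{4} + 123 x^{2} + 36} = f(x).
F(4) = \frac{2}{67} + \frac{5 \log{\left(\frac{26}{3} \right)}}{2}; F(0) = \frac{5 \log{\left(\frac{2}{3} \right)}}{2} + \frac{2}{3}.
Integral = F(4) - F(0) = - \frac{128}{201} - \frac{5 \log{\left(\frac{2}{3} \right)}}{2} + \frac{5 \log{\left(\frac{26}{3} \right)}}{2}.

Antiderivative: F(x) = \frac{5 \log{\left(\frac{x^{2}}{2} + \frac{2}{3} \right)}}{2} + \frac{2}{4 x^{2} + 3}; value = - \frac{128}{201} - \frac{5 \log{\left(\frac{2}{3} \right)}}{2} + \frac{5 \log{\left(\frac{26}{3} \right)}}{2}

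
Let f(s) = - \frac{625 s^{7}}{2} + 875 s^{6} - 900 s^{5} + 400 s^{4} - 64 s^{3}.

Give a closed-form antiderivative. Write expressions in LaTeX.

An antiderivative is F(s) = - \frac{625 s^{8}}{16} + 125 s^{7} - 150 s^{6} + 80 s^{5} - 16 s^{4}.

f matches the chain-rule pattern g'(h)*h' with inner function h(s) = - \frac{5 s^{2}}{2} + 2 s; substituting u = h(s) collapses the integral.
Check: d/ds[- \frac{625 s^{8}}{16} + 125 s^{7} - 150 s^{6} + 80 s^{5} - 16 s^{4}] = - \frac{625 s^{7}}{2} + 875 s^{6} - 900 s^{5} + 400 s^{4} - 64 s^{3} = f(s).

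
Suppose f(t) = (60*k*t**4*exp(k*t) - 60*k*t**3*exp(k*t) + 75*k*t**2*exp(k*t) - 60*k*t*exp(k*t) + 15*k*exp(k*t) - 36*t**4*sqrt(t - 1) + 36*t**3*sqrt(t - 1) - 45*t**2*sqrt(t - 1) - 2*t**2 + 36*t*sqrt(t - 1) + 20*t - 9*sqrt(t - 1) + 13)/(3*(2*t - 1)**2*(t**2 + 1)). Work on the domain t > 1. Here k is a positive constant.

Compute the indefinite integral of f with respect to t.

Recover f(t) by differentiating a candidate F(t); any mismatch rules it out.
Check: d/dt[(-12*t**2*sqrt(t - 1) + 18*t*sqrt(t - 1) + 30*t*exp(k*t) - 10*t*atan(t) - 6*sqrt(t - 1) - 15*exp(k*t) + 5*atan(t) - 9)/(6*t - 3)] = (60*k*t**4*sqrt(t - 1)*exp(k*t) - 60*k*t**3*sqrt(t - 1)*exp(k*t) + 75*k*t**2*sqrt(t - 1)*exp(k*t) - 60*k*t*sqrt(t - 1)*exp(k*t) + 15*k*sqrt(t - 1)*exp(k*t) - 36*t**5 + 72*t**4 - 81*t**3 - 2*t**2*sqrt(t - 1) + 81*t**2 + 20*t*sqrt(t - 1) - 45*t + 13*sqrt(t - 1) + 9)/(12*t**4*sqrt(t - 1) - 12*t**3*sqrt(t - 1) + 15*t**2*sqrt(t - 1) - 12*t*sqrt(t - 1) + 3*sqrt(t - 1)), which equals f(t).

F(t) = (-12*t**2*sqrt(t - 1) + 18*t*sqrt(t - 1) + 30*t*exp(k*t) - 10*t*atan(t) - 6*sqrt(t - 1) - 15*exp(k*t) + 5*atan(t) - 9)/(6*t - 3) + C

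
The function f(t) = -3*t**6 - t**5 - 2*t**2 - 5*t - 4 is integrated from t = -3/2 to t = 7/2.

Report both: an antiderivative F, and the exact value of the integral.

Antiderivative: F(t) = -3*t**7/7 - t**6/6 - 2*t**3/3 - 5*t**2/2 - 4*t; value = -1408975/448

Integrate term by term and add the pieces.
F(t) = -3*t**7/7 - t**6/6 - 2*t**3/3 - 5*t**2/2 - 4*t is an antiderivative of f.
Check: d/dt[-3*t**7/7 - t**6/6 - 2*t**3/3 - 5*t**2/2 - 4*t] = -3*t**6 - t**5 - 2*t**2 - 5*t - 4 = f(t).
F(7/2) = -200767/64; F(-3/2) = 1803/224.
Integral = F(7/2) - F(-3/2) = -1408975/448.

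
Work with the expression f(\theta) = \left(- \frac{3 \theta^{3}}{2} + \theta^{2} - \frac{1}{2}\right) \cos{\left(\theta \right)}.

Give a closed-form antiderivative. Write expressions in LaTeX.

An antiderivative is F(\theta) = - \frac{3 \theta^{3} \sin{\left(\theta \right)}}{2} + \theta^{2} \sin{\left(\theta \right)} - \frac{9 \theta^{2} \cos{\left(\theta \right)}}{2} + 9 \theta \sin{\left(\theta \right)} + 2 \theta \cos{\left(\theta \right)} - \frac{5 \sin{\left(\theta \right)}}{2} + 9 \cos{\left(\theta \right)}.

Any candidate F(\theta) must reproduce f(\theta) exactly when differentiated.
Check: d/d\theta[- \frac{3 \theta^{3} \sin{\left(\theta \right)}}{2} + \theta^{2} \sin{\left(\theta \right)} - \frac{9 \theta^{2} \cos{\left(\theta \right)}}{2} + 9 \theta \sin{\left(\theta \right)} + 2 \theta \cos{\left(\theta \right)} - \frac{5 \sin{\left(\theta \right)}}{2} + 9 \cos{\left(\theta \right)}] = - \frac{3 \theta^{3} \cos{\left(\theta \right)}}{2} + \theta^{2} \cos{\left(\theta \right)} - \frac{\cos{\left(\theta \right)}}{2}, which equals f(\theta).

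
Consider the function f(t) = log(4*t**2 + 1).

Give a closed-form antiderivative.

An antiderivative is F(t) = t*log(4*t**2 + 1) - 2*t + atan(2*t).

Any candidate F(t) must reproduce f(t) exactly when differentiated.
Check: d/dt[t*log(4*t**2 + 1) - 2*t + atan(2*t)] = log(4*t**2 + 1) = f(t).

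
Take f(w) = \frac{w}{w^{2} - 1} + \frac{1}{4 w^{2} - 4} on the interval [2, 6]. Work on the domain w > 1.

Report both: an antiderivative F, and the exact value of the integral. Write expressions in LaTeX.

The denominator factors as 4 \left(w - 1\right) \left(w + 1\right); partial fractions split f into directly integrable pieces: \frac{3}{8 \left(w + 1\right)} + \frac{5}{8 \left(w - 1\right)}.
F(w) = \frac{5 \log{\left(w - 1 \right)}}{8} + \frac{3 \log{\left(w + 1 \right)}}{8} is an antiderivative of f.
Check: d/dw[\frac{5 \log{\left(w - 1 \right)}}{8} + \frac{3 \log{\left(w + 1 \right)}}{8}] = \frac{4 w + 1}{4 w^{2} - 4}, which equals f(w).
F(6) = \frac{3 \log{\left(7 \right)}}{8} + \frac{5 \log{\left(5 \right)}}{8}; F(2) = \frac{3 \log{\left(3 \right)}}{8}.
Integral = F(6) - F(2) = - \frac{3 \log{\left(3 \right)}}{8} + \frac{3 \log{\left(7 \right)}}{8} + \frac{5 \log{\left(5 \right)}}{8}.

Antiderivative: F(w) = \frac{5 \log{\left(w - 1 \right)}}{8} + \frac{3 \log{\left(w + 1 \right)}}{8}; value = - \frac{3 \log{\left(3 \right)}}{8} + \frac{3 \log{\left(7 \right)}}{8} + \frac{5 \log{\left(5 \right)}}{8}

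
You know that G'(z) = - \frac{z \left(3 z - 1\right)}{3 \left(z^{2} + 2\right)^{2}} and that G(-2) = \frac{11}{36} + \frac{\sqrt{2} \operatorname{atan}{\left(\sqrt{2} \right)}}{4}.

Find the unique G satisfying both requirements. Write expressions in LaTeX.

For G(z) to be correct, d/dz[G] must agree with the stated G'(z) identically.
A general antiderivative is - \frac{1 - 3 z}{6 z^{2} + 12} - \frac{\sqrt{2} \operatorname{atan}{\left(\frac{\sqrt{2} z}{2} \right)}}{4} + C.
The condition gives C = \frac{11}{36} + \frac{\sqrt{2} \operatorname{atan}{\left(\sqrt{2} \right)}}{4} - (- \frac{7}{36} + \frac{\sqrt{2} \operatorname{atan}{\left(\sqrt{2} \right)}}{4}) = \frac{1}{2}.
So G(z) = \frac{- 3 \sqrt{2} z^{2} \operatorname{atan}{\left(\frac{\sqrt{2} z}{2} \right)} + 6 z^{2} + 6 z - 6 \sqrt{2} \operatorname{atan}{\left(\frac{\sqrt{2} z}{2} \right)} + 10}{12 z^{2} + 24}.
Check: d/dz[\frac{- 3 \sqrt{2} z^{2} \operatorname{atan}{\left(\frac{\sqrt{2} z}{2} \right)} + 6 z^{2} + 6 z - 6 \sqrt{2} \operatorname{atan}{\left(\frac{\sqrt{2} z}{2} \right)} + 10}{12 z^{2} + 24}] = \frac{- 3 z^{2} + z}{3 z^{4} + 12 z^{2} + 12}, which equals G'(z).

G(z) = \frac{- 3 \sqrt{2} z^{2} \operatorname{atan}{\left(\frac{\sqrt{2} z}{2} \right)} + 6 z^{2} + 6 z - 6 \sqrt{2} \operatorname{atan}{\left(\frac{\sqrt{2} z}{2} \right)} + 10}{12 z^{2} + 24}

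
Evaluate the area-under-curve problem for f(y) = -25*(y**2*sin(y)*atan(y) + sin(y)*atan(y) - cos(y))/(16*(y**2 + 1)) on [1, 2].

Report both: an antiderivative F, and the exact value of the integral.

Antiderivative: F(y) = 25*cos(y)*atan(y)/16; value = 25*cos(2)*atan(2)/16 - 25*pi*cos(1)/64

Recognize the product-rule pattern: f = u'v + uv' with u = 25*atan(y)/16, v = cos(y), so integration by parts undoes it.
F(y) = 25*cos(y)*atan(y)/16 is an antiderivative of f.
Check: d/dy[25*cos(y)*atan(y)/16] = (-25*y**2*sin(y)*atan(y) - 25*sin(y)*atan(y) + 25*cos(y))/(16*y**2 + 16), which equals f(y).
F(2) = 25*cos(2)*atan(2)/16; F(1) = 25*pi*cos(1)/64.
Integral = F(2) - F(1) = 25*cos(2)*atan(2)/16 - 25*pi*cos(1)/64.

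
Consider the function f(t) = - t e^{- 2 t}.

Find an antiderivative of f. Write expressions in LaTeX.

An antiderivative is F(t) = \frac{t e^{- 2 t}}{2} + \frac{e^{- 2 t}}{4}.

f has the shape u'v + uv' for u = \frac{t}{2} + \frac{1}{4} and v = e^{- 2 t} — it is the derivative of the product u*v.
Check: d/dt[\frac{t e^{- 2 t}}{2} + \frac{e^{- 2 t}}{4}] = - t e^{- 2 t} = f(t).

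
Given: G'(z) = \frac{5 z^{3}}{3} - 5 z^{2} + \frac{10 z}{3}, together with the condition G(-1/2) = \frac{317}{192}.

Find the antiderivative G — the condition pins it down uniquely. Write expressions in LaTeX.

The substitution u = - \frac{z^{2}}{2} + z works: G'(z) is exactly (dG/du)*(du/dz) for that inner function.
A general antiderivative is \frac{5 \left(- \frac{z^{2}}{2} + z\right)^{2}}{3} + C.
The condition gives C = \frac{317}{192} - (\frac{125}{192}) = 1.
So G(z) = \frac{5 z^{4}}{12} - \frac{5 z^{3}}{3} + \frac{5 z^{2}}{3} + 1.
Check: d/dz[\frac{5 z^{4}}{12} - \frac{5 z^{3}}{3} + \frac{5 z^{2}}{3} + 1] = \frac{5 z^{3}}{3} - 5 z^{2} + \frac{10 z}{3} = G'(z).

G(z) = \frac{5 z^{4}}{12} - \frac{5 z^{3}}{3} + \frac{5 z^{2}}{3} + 1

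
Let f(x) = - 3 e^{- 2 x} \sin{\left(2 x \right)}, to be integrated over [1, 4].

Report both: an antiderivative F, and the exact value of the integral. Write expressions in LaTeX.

A first test for any F(x): its x-derivative must equal f(x) identically.
F(x) = \frac{3 e^{- 2 x} \sin{\left(2 x \right)}}{4} + \frac{3 e^{- 2 x} \cos{\left(2 x \right)}}{4} is an antiderivative of f.
Check: d/dx[\frac{3 e^{- 2 x} \sin{\left(2 x \right)}}{4} + \frac{3 e^{- 2 x} \cos{\left(2 x \right)}}{4}] = - 3 e^{- 2 x} \sin{\left(2 x \right)} = f(x).
F(4) = \frac{3 \cos{\left(8 \right)}}{4 e^{8}} + \frac{3 \sin{\left(8 \right)}}{4 e^{8}}; F(1) = \frac{3 \cos{\left(2 \right)}}{4 e^{2}} + \frac{3 \sin{\left(2 \right)}}{4 e^{2}}.
Integral = F(4) - F(1) = - \frac{3 \sin{\left(2 \right)}}{4 e^{2}} + \frac{3 \cos{\left(8 \right)}}{4 e^{8}} + \frac{3 \sin{\left(8 \right)}}{4 e^{8}} - \frac{3 \cos{\left(2 \right)}}{4 e^{2}}.

Antiderivative: F(x) = \frac{3 e^{- 2 x} \sin{\left(2 x \right)}}{4} + \frac{3 e^{- 2 x} \cos{\left(2 x \right)}}{4}; value = - \frac{3 \sin{\left(2 \right)}}{4 e^{2}} + \frac{3 \cos{\left(8 \right)}}{4 e^{8}} + \frac{3 \sin{\left(8 \right)}}{4 e^{8}} - \frac{3 \cos{\left(2 \right)}}{4 e^{2}}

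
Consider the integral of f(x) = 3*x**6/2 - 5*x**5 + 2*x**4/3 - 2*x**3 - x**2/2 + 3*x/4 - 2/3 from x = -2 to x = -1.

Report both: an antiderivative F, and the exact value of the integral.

The integrand splits into summands that can be handled one at a time.
F(x) = 3*x**7/14 - 5*x**6/6 + 2*x**5/15 - x**4/2 - x**3/6 + 3*x**2/8 - 2*x/3 is an antiderivative of f.
Check: d/dx[3*x**7/14 - 5*x**6/6 + 2*x**5/15 - x**4/2 - x**3/6 + 3*x**2/8 - 2*x/3] = 3*x**6/2 - 5*x**5 + 2*x**4/3 - 2*x**3 - x**2/2 + 3*x/4 - 2/3 = f(x).
F(-1) = -397/840; F(-2) = -18661/210.
Integral = F(-1) - F(-2) = 24749/280.

Antiderivative: F(x) = 3*x**7/14 - 5*x**6/6 + 2*x**5/15 - x**4/2 - x**3/6 + 3*x**2/8 - 2*x/3; value = 24749/280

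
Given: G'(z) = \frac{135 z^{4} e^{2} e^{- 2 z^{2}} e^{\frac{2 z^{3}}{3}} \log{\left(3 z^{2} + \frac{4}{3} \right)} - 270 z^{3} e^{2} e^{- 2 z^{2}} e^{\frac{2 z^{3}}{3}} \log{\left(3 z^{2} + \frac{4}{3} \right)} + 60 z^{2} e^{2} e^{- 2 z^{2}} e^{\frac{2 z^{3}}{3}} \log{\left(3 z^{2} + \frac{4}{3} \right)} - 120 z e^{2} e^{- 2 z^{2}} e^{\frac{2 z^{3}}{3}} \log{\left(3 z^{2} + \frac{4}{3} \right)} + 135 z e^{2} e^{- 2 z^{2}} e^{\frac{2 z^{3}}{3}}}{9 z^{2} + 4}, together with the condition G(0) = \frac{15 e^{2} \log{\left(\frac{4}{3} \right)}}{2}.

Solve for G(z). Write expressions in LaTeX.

G(z) = \frac{15 e^{2} e^{- 2 z^{2}} e^{\frac{2 z^{3}}{3}} \log{\left(3 z^{2} + \frac{4}{3} \right)}}{2}

Recognize the product-rule pattern: G'(z) = u'v + uv' with u = \frac{15 e^{\frac{2 z^{3}}{3} - 2 z^{2} + 2}}{2}, v = \log{\left(3 z^{2} + \frac{4}{3} \right)}, so integration by parts undoes it.
A general antiderivative is \frac{15 e^{\frac{2 z^{3}}{3} - 2 z^{2} + 2} \log{\left(3 z^{2} + \frac{4}{3} \right)}}{2} + C.
The condition gives C = \frac{15 e^{2} \log{\left(\frac{4}{3} \right)}}{2} - (\frac{15 e^{2} \log{\left(\frac{4}{3} \right)}}{2}) = 0.
So G(z) = \frac{15 e^{2} e^{- 2 z^{2}} e^{\frac{2 z^{3}}{3}} \log{\left(3 z^{2} + \frac{4}{3} \right)}}{2}.
Check: d/dz[\frac{15 e^{2} e^{- 2 z^{2}} e^{\frac{2 z^{3}}{3}} \log{\left(3 z^{2} + \frac{4}{3} \right)}}{2}] = \frac{135 z^{4} e^{2} e^{\frac{2 z^{3}}{3}} \log{\left(3 z^{2} + \frac{4}{3} \right)} - 270 z^{3} e^{2} e^{\frac{2 z^{3}}{3}} \log{\left(3 z^{2} + \frac{4}{3} \right)} + 60 z^{2} e^{2} e^{\frac{2 z^{3}}{3}} \log{\left(3 z^{2} + \frac{4}{3} \right)} - 120 z e^{2} e^{\frac{2 z^{3}}{3}} \log{\left(3 z^{2} + \frac{4}{3} \right)} + 135 z e^{2} e^{\frac{2 z^{3}}{3}}}{9 z^{2} e^{2 z^{2}} + 4 e^{2 z^{2}}}, which equals G'(z).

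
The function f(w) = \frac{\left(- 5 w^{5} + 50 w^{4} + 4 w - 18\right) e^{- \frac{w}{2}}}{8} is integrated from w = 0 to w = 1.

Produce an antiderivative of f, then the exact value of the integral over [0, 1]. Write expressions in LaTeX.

Recognize the product-rule pattern: f = u'v + uv' with u = \frac{5 w^{5}}{4} - w + \frac{5}{2}, v = e^{- \frac{w}{2}}, so integration by parts undoes it.
F(w) = \frac{\left(5 w^{5} - 4 w + 10\right) e^{- \frac{w}{2}}}{4} is an antiderivative of f.
Check: d/dw[\frac{\left(5 w^{5} - 4 w + 10\right) e^{- \frac{w}{2}}}{4}] = \frac{\left(- 5 w^{5} + 50 w^{4} + 4 w - 18\right) e^{- \frac{w}{2}}}{8} = f(w).
F(1) = \frac{11}{4 e^{\frac{1}{2}}}; F(0) = \frac{5}{2}.
Integral = F(1) - F(0) = - \frac{5}{2} + \frac{11}{4 e^{\frac{1}{2}}}.

Antiderivative: F(w) = \frac{\left(5 w^{5} - 4 w + 10\right) e^{- \frac{w}{2}}}{4}; value = - \frac{5}{2} + \frac{11}{4 e^{\frac{1}{2}}}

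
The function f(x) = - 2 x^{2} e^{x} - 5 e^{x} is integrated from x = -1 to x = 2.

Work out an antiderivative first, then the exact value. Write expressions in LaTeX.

f has the shape u'v + uv' for u = - 2 x^{2} + 4 x - 9 and v = e^{x} — it is the derivative of the product u*v.
F(x) = \left(- 2 x^{2} + 4 x - 9\right) e^{x} is an antiderivative of f.
Check: d/dx[\left(- 2 x^{2} + 4 x - 9\right) e^{x}] = - 2 x^{2} e^{x} - 5 e^{x} = f(x).
F(2) = - 9 e^{2}; F(-1) = - \frac{15}{e}.
Integral = F(2) - F(-1) = - 9 e^{2} + \frac{15}{e}.

Antiderivative: F(x) = \left(- 2 x^{2} + 4 x - 9\right) e^{x}; value = - 9 e^{2} + \frac{15}{e}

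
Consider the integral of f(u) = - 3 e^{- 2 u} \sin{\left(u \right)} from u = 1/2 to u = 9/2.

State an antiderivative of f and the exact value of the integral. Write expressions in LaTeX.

Antiderivative: F(u) = \frac{3 \left(2 \sin{\left(u \right)} + \cos{\left(u \right)}\right) e^{- 2 u}}{5}; value = - \frac{6 \sin{\left(\frac{1}{2} \right)}}{5 e} - \frac{3 \cos{\left(\frac{1}{2} \right)}}{5 e} + \frac{6 \sin{\left(\frac{9}{2} \right)}}{5 e^{9}} + \frac{3 \cos{\left(\frac{9}{2} \right)}}{5 e^{9}}

An antiderivative F(u) passes only if d/du[F] lands on f(u) exactly.
F(u) = \frac{3 \left(2 \sin{\left(u \right)} + \cos{\left(u \right)}\right) e^{- 2 u}}{5} is an antiderivative of f.
Check: d/du[\frac{3 \left(2 \sin{\left(u \right)} + \cos{\left(u \right)}\right) e^{- 2 u}}{5}] = - 3 e^{- 2 u} \sin{\left(u \right)} = f(u).
F(9/2) = \frac{6 \sin{\left(\frac{9}{2} \right)}}{5 e^{9}} + \frac{3 \cos{\left(\frac{9}{2} \right)}}{5 e^{9}}; F(1/2) = \frac{3 \cos{\left(\frac{1}{2} \right)}}{5 e} + \frac{6 \sin{\left(\frac{1}{2} \right)}}{5 e}.
Integral = F(9/2) - F(1/2) = - \frac{6 \sin{\left(\frac{1}{2} \right)}}{5 e} - \frac{3 \cos{\left(\frac{1}{2} \right)}}{5 e} + \frac{6 \sin{\left(\frac{9}{2} \right)}}{5 e^{9}} + \frac{3 \cos{\left(\frac{9}{2} \right)}}{5 e^{9}}.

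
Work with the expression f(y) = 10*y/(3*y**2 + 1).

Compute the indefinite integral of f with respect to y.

The substitution u = 3*y**2 + 1 works: f is exactly (dF/du)*(du/dy) for that inner function.
Check: d/dy[5*log(3*y**2 + 1)/3] = 10*y/(3*y**2 + 1) = f(y).

F(y) = 5*log(3*y**2 + 1)/3 + C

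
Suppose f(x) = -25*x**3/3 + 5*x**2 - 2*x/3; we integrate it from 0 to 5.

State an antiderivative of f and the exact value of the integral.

Antiderivative: F(x) = -4*(-5*x**2/4 + x/2)**2/3; value = -13225/12

The substitution u = -5*x**2/4 + x/2 works: f is exactly (dF/du)*(du/dx) for that inner function.
F(x) = -4*(-5*x**2/4 + x/2)**2/3 is an antiderivative of f.
Check: d/dx[-4*(-5*x**2/4 + x/2)**2/3] = -25*x**3/3 + 5*x**2 - 2*x/3 = f(x).
F(5) = -13225/12; F(0) = 0.
Integral = F(5) - F(0) = -13225/12.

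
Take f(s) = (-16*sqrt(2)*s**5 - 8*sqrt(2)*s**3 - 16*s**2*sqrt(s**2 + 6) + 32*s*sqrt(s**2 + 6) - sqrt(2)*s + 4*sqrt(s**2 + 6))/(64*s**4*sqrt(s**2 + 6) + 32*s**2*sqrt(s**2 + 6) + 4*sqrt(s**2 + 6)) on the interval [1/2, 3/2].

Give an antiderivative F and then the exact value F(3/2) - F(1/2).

Antiderivative: F(s) = -(4*sqrt(2)*s**2*sqrt(s**2 + 6) - 4*s + sqrt(2)*sqrt(s**2 + 6) + 4)/(4*(4*s**2 + 1)); value = -sqrt(66)/8 + 3/10 + 5*sqrt(2)/8

An antiderivative F(s) passes only if d/ds[F] lands on f(s) exactly.
F(s) = -(4*sqrt(2)*s**2*sqrt(s**2 + 6) - 4*s + sqrt(2)*sqrt(s**2 + 6) + 4)/(4*(4*s**2 + 1)) is an antiderivative of f.
Check: d/ds[-(4*sqrt(2)*s**2*sqrt(s**2 + 6) - 4*s + sqrt(2)*sqrt(s**2 + 6) + 4)/(4*(4*s**2 + 1))] = (-16*sqrt(2)*s**5 - 8*sqrt(2)*s**3 - 16*s**2*sqrt(s**2 + 6) + 32*s*sqrt(s**2 + 6) - sqrt(2)*s + 4*sqrt(s**2 + 6))/(64*s**4*sqrt(s**2 + 6) + 32*s**2*sqrt(s**2 + 6) + 4*sqrt(s**2 + 6)) = f(s).
F(3/2) = 1/20 - sqrt(66)/8; F(1/2) = -5*sqrt(2)/8 - 1/4.
Integral = F(3/2) - F(1/2) = -sqrt(66)/8 + 3/10 + 5*sqrt(2)/8.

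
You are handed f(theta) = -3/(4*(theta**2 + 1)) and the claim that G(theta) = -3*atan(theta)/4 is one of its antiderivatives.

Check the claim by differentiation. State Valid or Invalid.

Valid. The derivative of G reproduces f.

d/dtheta[G] = -3/(4*theta**2 + 4)
This equals f(theta) exactly, so the claim holds.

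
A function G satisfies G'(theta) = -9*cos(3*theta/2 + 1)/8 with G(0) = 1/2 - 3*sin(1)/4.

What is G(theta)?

G(theta) = 1/2 - 3*sin(3*theta/2 + 1)/4

The proposed G(theta) is checked by its d/dtheta: the result must match the given G'(theta).
A general antiderivative is -3*sin(3*theta/2 + 1)/4 + C.
The condition gives C = 1/2 - 3*sin(1)/4 - (-3*sin(1)/4) = 1/2.
So G(theta) = 1/2 - 3*sin(3*theta/2 + 1)/4.
Check: d/dtheta[1/2 - 3*sin(3*theta/2 + 1)/4] = -9*cos(3*theta/2 + 1)/8 = G'(theta).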